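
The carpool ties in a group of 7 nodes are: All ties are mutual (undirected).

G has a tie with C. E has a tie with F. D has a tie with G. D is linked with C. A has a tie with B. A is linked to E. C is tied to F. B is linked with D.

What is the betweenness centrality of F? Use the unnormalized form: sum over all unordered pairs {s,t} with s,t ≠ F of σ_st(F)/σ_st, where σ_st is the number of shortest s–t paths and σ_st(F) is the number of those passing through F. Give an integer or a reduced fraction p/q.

3

Pairs whose geodesics pass through F — E–C: 1; E–G: 1; E–D: 1/2; C–A: 1/2.
All other pairs contribute 0.
Summing the contributions gives betweenness(F) = 3.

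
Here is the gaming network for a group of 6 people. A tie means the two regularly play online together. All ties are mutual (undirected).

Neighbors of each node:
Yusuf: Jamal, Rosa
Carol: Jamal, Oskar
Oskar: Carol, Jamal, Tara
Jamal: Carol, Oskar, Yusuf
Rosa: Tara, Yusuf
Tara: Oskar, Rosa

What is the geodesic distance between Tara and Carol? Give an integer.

2

One shortest route is Tara – Oskar – Carol, which uses 2 edges, and Tara and Carol are not directly tied, so nothing shorter exists. So d(Tara,Carol) = 2.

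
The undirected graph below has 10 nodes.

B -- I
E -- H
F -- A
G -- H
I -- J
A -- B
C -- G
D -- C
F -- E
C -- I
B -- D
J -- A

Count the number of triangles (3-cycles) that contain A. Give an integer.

A's neighbors are B, F, and J, but none of them are tied to each other, so no triangle contains A.

0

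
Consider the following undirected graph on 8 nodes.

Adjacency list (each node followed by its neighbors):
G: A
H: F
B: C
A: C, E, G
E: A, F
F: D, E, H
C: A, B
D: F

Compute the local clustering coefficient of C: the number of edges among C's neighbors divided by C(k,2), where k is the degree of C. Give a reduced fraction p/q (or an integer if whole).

C's neighbors: A and B (k = 2).
Possible neighbor pairs: C(2,2) = 1. Edges among them: none → e = 0.
Clustering(C) = 0/1.

0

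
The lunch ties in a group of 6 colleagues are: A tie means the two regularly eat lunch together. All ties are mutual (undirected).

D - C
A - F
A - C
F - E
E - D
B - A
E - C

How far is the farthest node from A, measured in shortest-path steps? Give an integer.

2

Distances from A: B:1, C:1, D:2, E:2, F:1.
The largest is 2 (to E and D), so the eccentricity of A is 2.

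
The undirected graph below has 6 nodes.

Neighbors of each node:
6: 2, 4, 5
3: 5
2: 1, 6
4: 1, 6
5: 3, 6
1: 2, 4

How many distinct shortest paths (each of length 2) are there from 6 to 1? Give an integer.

2

The shortest distance is 2. The length-2 paths are: 6–4–1; 6–2–1.
That gives 2 distinct shortest paths.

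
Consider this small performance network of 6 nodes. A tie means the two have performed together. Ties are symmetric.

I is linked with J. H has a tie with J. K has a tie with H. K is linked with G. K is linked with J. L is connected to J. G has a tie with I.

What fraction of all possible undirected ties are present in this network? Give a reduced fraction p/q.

There are 7 edges and 6 nodes, so the maximum possible is C(6,2) = 15.
Density = 7/15.

7/15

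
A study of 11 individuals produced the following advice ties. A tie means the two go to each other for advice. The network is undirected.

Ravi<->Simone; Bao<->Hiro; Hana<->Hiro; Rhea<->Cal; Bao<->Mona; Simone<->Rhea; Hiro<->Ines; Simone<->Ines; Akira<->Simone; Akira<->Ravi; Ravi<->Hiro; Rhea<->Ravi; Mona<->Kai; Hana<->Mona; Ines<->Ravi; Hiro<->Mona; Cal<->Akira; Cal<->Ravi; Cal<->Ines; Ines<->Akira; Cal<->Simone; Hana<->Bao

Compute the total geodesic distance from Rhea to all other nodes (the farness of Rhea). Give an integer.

Distances from Rhea: Akira:2, Bao:3, Cal:1, Hana:3, Hiro:2, Ines:2, Kai:4, Mona:3, Ravi:1, Simone:1.
Sum = 2 + 3 + 1 + 3 + 2 + 2 + 4 + 3 + 1 + 1 = 22.

22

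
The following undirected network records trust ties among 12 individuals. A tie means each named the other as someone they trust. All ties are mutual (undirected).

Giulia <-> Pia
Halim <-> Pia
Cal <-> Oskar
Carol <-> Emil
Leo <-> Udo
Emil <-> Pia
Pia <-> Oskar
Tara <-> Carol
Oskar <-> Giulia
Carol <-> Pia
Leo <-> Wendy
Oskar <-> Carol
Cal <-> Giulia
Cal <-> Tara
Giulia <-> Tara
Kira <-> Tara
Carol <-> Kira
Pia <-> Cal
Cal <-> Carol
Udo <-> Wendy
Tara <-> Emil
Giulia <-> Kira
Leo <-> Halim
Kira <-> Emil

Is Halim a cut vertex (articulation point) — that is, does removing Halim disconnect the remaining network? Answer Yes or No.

Yes

Removing Halim leaves {Leo, Udo, and Wendy} with no path to {Cal, Carol, Emil, Giulia, Kira, Oskar, Pia, and Tara}, so the network splits into 2 components. Halim is a cut vertex.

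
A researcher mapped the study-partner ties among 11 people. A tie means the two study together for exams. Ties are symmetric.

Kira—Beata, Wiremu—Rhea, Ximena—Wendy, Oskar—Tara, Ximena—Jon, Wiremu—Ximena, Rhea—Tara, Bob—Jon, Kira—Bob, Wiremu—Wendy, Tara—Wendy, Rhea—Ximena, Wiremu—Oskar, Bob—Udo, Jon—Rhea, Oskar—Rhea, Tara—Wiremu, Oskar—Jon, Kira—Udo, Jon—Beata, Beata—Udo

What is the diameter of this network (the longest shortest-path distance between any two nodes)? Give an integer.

Eccentricity of each node (its greatest distance to any other): Beata:3, Bob:3, Jon:2, Kira:4, Oskar:3, Rhea:3, Tara:4, Udo:4, Wendy:4, Wiremu:4, Ximena:3.
The maximum eccentricity is 4, realized for instance by the pair Udo–Wendy via Udo – Beata – Jon – Ximena – Wendy. So the diameter is 4.

4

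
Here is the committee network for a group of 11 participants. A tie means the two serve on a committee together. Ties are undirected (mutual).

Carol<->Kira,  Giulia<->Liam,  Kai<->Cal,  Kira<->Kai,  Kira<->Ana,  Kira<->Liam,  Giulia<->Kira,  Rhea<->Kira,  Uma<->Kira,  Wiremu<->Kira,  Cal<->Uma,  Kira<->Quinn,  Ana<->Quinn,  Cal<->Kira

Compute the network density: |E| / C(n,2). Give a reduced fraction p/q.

There are 14 edges and 11 nodes, so the maximum possible is C(11,2) = 55.
Density = 14/55.

14/55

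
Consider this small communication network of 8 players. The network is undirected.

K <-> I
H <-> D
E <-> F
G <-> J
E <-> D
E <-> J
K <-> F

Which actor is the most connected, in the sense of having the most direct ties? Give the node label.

Degrees — D:2, E:3, F:2, G:1, H:1, I:1, J:2, K:2.
The maximum is 3, attained only by E.

E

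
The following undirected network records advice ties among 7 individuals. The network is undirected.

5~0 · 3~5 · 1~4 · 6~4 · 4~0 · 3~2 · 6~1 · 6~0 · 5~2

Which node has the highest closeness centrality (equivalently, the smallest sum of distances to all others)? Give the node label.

0

Farness (sum of distances to all others) for each node — 0:9, 1:15, 2:14, 3:14, 4:11, 5:10, 6:11.
The smallest farness is 9, for 0, so 0 has the highest closeness.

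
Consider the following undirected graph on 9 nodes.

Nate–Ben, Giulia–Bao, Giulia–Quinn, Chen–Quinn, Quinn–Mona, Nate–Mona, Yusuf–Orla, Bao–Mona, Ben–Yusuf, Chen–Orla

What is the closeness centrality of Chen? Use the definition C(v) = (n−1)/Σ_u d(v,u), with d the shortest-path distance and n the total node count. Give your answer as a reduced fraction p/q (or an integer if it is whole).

8/17

Distances from Chen: Bao:3, Ben:3, Giulia:2, Mona:2, Nate:3, Orla:1, Quinn:1, Yusuf:2. Sum = 17.
n = 9, so closeness = 8/17.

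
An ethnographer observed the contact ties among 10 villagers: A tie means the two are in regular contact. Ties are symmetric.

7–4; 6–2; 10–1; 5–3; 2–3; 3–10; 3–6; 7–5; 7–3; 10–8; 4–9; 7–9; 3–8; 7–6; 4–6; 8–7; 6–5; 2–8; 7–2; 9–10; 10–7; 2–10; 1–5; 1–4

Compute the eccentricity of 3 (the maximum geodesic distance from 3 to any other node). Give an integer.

Distances from 3: 1:2, 2:1, 4:2, 5:1, 6:1, 7:1, 8:1, 9:2, 10:1.
The largest is 2 (to 4, 9, and 1), so the eccentricity of 3 is 2.

2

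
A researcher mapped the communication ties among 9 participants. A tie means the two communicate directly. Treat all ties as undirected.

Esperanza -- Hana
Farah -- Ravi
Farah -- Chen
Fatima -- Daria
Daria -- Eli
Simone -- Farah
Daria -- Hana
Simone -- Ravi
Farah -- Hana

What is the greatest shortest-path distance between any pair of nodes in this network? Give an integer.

Eccentricity of each node (its greatest distance to any other): Chen:4, Daria:3, Eli:4, Esperanza:3, Farah:3, Fatima:4, Hana:2, Ravi:4, Simone:4.
The maximum eccentricity is 4, realized for instance by the pair Fatima–Chen via Fatima – Daria – Hana – Farah – Chen. So the diameter is 4.

4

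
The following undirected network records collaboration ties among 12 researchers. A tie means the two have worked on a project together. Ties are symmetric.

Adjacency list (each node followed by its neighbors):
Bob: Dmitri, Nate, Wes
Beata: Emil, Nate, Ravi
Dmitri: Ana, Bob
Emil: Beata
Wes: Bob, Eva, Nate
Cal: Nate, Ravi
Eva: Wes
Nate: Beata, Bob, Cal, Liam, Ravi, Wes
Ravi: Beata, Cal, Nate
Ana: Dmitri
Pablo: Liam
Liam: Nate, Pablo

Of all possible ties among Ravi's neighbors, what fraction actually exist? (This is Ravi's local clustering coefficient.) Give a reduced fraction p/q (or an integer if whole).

2/3

Ravi's neighbors: Beata, Cal, and Nate (k = 3).
Possible neighbor pairs: C(3,2) = 3. Edges among them: Beata–Nate, Cal–Nate → e = 2.
Clustering(Ravi) = 2/3.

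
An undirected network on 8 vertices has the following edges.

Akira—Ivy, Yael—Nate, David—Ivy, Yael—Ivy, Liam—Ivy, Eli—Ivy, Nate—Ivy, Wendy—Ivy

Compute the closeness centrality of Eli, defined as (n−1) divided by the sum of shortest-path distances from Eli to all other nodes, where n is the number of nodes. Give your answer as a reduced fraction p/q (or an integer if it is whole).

7/13

Distances from Eli: Akira:2, David:2, Ivy:1, Liam:2, Nate:2, Wendy:2, Yael:2. Sum = 13.
n = 8, so closeness = 7/13.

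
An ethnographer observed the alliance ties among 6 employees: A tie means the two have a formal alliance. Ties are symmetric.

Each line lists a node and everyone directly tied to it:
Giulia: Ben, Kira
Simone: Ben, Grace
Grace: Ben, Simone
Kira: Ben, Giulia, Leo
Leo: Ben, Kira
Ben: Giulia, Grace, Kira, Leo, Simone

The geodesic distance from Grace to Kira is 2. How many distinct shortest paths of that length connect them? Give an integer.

1

The shortest distance is 2, and the only length-2 path is Grace–Ben–Kira. So there is exactly 1 shortest path.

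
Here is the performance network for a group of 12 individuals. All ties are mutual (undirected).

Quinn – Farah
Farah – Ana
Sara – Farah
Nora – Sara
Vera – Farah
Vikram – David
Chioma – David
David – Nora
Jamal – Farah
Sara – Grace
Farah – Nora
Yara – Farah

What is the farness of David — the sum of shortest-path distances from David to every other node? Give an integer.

25

Distances from David: Ana:3, Chioma:1, Farah:2, Grace:3, Jamal:3, Nora:1, Quinn:3, Sara:2, Vera:3, Vikram:1, Yara:3.
Sum = 3 + 1 + 2 + 3 + 3 + 1 + 3 + 2 + 3 + 1 + 3 = 25.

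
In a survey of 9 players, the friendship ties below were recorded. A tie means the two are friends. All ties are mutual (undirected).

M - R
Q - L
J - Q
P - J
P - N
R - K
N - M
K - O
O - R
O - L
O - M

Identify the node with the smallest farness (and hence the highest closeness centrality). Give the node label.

Farness (sum of distances to all others) for each node — J:20, K:20, L:16, M:15, N:17, O:14, P:19, Q:18, R:17.
The smallest farness is 14, for O, so O has the highest closeness.

O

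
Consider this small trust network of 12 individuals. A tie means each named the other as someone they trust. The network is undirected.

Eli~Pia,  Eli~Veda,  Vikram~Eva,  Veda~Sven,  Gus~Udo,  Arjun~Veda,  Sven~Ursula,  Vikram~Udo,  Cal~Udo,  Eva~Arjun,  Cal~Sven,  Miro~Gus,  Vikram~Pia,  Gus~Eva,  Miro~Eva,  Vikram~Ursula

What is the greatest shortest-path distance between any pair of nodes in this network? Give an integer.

4

Eccentricity of each node (its greatest distance to any other): Arjun:3, Cal:3, Eli:4, Eva:3, Gus:4, Miro:4, Pia:3, Sven:4, Udo:3, Ursula:3, Veda:3, Vikram:3.
The maximum eccentricity is 4, realized for instance by the pair Miro–Sven via Miro – Eva – Arjun – Veda – Sven. So the diameter is 4.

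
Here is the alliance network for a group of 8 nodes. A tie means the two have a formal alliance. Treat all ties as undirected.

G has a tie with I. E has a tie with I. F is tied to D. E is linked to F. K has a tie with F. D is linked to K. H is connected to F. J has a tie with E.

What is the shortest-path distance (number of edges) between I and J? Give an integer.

2

One shortest route is I – E – J, which uses 2 edges, and I and J are not directly tied, so nothing shorter exists. So d(I,J) = 2.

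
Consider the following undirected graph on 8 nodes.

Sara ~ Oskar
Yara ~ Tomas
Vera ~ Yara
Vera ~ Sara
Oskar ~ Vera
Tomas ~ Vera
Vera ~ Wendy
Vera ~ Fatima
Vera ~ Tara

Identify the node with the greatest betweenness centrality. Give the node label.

Unnormalized betweenness of each node: Fatima:0, Oskar:0, Sara:0, Tara:0, Tomas:0, Vera:19, Wendy:0, Yara:0.
Vera has the largest value, 19, making it the main broker — the node through which the most shortest paths run.

Vera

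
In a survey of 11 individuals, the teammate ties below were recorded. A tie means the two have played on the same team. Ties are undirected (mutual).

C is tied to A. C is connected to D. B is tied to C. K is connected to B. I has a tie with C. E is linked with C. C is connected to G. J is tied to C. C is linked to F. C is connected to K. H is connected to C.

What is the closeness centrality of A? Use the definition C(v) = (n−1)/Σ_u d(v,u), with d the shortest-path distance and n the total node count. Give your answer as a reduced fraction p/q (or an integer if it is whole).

10/19

Distances from A: B:2, C:1, D:2, E:2, F:2, G:2, H:2, I:2, J:2, K:2. Sum = 19.
n = 11, so closeness = 10/19.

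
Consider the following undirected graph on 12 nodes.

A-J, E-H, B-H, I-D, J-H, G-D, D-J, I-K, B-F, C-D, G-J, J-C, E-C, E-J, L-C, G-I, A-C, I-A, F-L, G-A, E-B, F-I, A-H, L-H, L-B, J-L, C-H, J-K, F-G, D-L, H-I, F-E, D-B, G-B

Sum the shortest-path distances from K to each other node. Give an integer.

Distances from K: A:2, B:3, C:2, D:2, E:2, F:2, G:2, H:2, I:1, J:1, L:2.
Sum = 2 + 3 + 2 + 2 + 2 + 2 + 2 + 2 + 1 + 1 + 2 = 21.

21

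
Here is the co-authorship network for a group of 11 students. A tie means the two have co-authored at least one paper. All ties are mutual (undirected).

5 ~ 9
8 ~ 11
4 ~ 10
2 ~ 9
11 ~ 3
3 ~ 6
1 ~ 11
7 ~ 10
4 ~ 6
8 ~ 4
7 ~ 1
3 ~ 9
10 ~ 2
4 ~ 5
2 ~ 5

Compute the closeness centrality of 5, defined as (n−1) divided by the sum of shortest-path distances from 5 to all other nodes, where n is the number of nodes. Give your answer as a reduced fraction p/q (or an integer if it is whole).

10/21

Distances from 5: 1:4, 2:1, 3:2, 4:1, 6:2, 7:3, 8:2, 9:1, 10:2, 11:3. Sum = 21.
n = 11, so closeness = 10/21.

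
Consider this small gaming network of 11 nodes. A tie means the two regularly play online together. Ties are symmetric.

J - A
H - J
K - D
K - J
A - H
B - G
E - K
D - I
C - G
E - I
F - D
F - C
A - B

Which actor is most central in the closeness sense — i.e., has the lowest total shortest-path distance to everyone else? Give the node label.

Farness (sum of distances to all others) for each node — A:24, B:27, C:27, D:22, E:28, F:25, G:28, H:27, I:29, J:22, K:21.
The smallest farness is 21, for K, so K has the highest closeness.

K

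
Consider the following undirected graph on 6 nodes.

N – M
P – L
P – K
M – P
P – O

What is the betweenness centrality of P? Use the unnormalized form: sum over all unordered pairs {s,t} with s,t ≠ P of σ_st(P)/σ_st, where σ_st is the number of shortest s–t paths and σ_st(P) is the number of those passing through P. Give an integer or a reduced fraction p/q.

Pairs whose geodesics pass through P — N–O: 1; N–L: 1; N–K: 1; O–M: 1; O–L: 1; O–K: 1; M–L: 1; M–K: 1; L–K: 1.
All other pairs contribute 0.
Summing the contributions gives betweenness(P) = 9.

9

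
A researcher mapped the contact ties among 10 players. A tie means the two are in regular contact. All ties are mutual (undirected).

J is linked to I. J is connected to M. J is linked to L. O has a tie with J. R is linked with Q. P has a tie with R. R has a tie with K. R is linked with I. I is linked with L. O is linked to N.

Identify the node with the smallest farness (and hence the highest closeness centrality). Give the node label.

I

Farness (sum of distances to all others) for each node — I:16, J:17, K:26, L:20, M:25, N:31, O:23, P:26, Q:26, R:18.
The smallest farness is 16, for I, so I has the highest closeness.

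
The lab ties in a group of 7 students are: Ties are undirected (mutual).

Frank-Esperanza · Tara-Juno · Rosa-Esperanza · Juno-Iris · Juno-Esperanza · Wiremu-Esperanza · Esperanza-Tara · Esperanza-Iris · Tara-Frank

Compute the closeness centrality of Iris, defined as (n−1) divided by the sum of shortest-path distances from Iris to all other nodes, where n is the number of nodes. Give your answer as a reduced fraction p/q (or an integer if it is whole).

Distances from Iris: Esperanza:1, Frank:2, Juno:1, Rosa:2, Tara:2, Wiremu:2. Sum = 10.
n = 7, so closeness = 6/10 = 3/5.

3/5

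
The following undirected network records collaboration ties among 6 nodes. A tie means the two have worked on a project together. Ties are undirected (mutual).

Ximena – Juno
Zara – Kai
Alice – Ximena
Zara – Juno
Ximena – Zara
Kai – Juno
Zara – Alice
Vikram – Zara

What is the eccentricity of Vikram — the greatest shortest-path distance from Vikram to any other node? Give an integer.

Distances from Vikram: Alice:2, Juno:2, Kai:2, Ximena:2, Zara:1.
The largest is 2 (to Ximena, Juno, Kai, and Alice), so the eccentricity of Vikram is 2.

2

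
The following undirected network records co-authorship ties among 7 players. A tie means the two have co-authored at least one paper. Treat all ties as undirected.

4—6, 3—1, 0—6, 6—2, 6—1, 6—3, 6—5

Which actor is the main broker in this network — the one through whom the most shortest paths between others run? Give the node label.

6

Unnormalized betweenness of each node: 0:0, 1:0, 2:0, 3:0, 4:0, 5:0, 6:14.
6 has the largest value, 14, making it the main broker — the node through which the most shortest paths run.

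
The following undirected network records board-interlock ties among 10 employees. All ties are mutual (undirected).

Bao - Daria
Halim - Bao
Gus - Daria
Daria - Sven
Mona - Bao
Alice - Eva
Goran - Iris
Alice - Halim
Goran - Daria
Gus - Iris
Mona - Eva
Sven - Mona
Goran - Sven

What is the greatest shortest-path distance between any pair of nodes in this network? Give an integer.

5

Eccentricity of each node (its greatest distance to any other): Alice:5, Bao:3, Daria:3, Eva:4, Goran:4, Gus:4, Halim:4, Iris:5, Mona:3, Sven:3.
The maximum eccentricity is 5, realized for instance by the pair Iris–Alice via Iris – Goran – Sven – Mona – Eva – Alice. So the diameter is 5.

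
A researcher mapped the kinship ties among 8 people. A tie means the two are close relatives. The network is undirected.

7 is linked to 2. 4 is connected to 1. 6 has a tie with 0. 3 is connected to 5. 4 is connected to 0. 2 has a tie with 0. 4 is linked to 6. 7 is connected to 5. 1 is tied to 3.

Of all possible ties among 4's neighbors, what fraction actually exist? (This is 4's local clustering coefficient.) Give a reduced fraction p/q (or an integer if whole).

4's neighbors: 0, 1, and 6 (k = 3).
Possible neighbor pairs: C(3,2) = 3. Edges among them: 0–6 → e = 1.
Clustering(4) = 1/3.

1/3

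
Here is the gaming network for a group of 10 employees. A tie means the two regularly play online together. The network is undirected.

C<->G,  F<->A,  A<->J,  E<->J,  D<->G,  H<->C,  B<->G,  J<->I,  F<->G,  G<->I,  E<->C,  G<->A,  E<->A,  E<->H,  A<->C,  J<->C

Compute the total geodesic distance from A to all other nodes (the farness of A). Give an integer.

13

Distances from A: B:2, C:1, D:2, E:1, F:1, G:1, H:2, I:2, J:1.
Sum = 2 + 1 + 2 + 1 + 1 + 1 + 2 + 2 + 1 = 13.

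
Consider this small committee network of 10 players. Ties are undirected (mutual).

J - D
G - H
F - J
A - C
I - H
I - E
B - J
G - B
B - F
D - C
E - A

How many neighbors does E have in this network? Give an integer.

2

E is directly tied to A and I. That is 2 neighbors, so the degree of E is 2.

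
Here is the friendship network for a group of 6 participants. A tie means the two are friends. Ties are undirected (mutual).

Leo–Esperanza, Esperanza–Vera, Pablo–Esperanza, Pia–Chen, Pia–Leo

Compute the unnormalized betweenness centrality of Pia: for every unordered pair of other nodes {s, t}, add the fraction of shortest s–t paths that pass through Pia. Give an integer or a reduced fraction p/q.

Pairs whose geodesics pass through Pia — Pablo–Chen: 1; Esperanza–Chen: 1; Vera–Chen: 1; Chen–Leo: 1.
All other pairs contribute 0.
Summing the contributions gives betweenness(Pia) = 4.

4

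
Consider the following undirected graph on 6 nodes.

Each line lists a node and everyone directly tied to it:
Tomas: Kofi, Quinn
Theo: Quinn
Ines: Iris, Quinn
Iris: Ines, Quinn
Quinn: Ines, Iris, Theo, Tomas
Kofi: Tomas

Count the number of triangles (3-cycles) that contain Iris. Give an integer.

Iris's neighbors: Ines and Quinn.
Neighbor pairs that are themselves tied: Iris–Ines–Quinn. Each forms one triangle with Iris, for 1 in total.

1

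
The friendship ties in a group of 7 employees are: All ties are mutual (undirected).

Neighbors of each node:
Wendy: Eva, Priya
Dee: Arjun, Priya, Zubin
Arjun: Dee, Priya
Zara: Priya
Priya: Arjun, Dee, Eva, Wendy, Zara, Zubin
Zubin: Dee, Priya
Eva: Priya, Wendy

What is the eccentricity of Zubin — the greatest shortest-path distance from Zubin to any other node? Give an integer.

Distances from Zubin: Arjun:2, Dee:1, Eva:2, Priya:1, Wendy:2, Zara:2.
The largest is 2 (to Zara, Eva, Arjun, and Wendy), so the eccentricity of Zubin is 2.

2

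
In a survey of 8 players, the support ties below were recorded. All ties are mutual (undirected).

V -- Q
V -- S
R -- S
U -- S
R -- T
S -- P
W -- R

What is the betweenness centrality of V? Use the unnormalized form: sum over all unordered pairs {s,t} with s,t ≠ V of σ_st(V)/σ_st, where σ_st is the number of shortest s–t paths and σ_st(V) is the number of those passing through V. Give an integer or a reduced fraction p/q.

Pairs whose geodesics pass through V — R–Q: 1; U–Q: 1; P–Q: 1; W–Q: 1; S–Q: 1; T–Q: 1.
All other pairs contribute 0.
Summing the contributions gives betweenness(V) = 6.

6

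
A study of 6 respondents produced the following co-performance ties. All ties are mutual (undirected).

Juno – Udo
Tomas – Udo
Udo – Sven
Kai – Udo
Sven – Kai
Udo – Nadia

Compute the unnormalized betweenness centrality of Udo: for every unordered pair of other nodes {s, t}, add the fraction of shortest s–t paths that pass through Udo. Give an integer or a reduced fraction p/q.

9

Pairs whose geodesics pass through Udo — Juno–Kai: 1; Juno–Nadia: 1; Juno–Tomas: 1; Juno–Sven: 1; Kai–Nadia: 1; Kai–Tomas: 1; Nadia–Tomas: 1; Nadia–Sven: 1; Tomas–Sven: 1.
All other pairs contribute 0.
Summing the contributions gives betweenness(Udo) = 9.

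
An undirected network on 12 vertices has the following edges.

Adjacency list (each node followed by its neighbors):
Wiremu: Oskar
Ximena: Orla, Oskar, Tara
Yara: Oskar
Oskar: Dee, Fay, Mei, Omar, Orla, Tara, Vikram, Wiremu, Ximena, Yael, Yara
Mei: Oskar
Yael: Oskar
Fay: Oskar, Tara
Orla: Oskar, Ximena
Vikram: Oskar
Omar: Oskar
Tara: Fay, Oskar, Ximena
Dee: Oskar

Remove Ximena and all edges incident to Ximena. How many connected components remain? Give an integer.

Ximena's neighbors (Orla, Oskar, and Tara) remain reachable from one another through other ties, so the rest of the network stays in one piece.

1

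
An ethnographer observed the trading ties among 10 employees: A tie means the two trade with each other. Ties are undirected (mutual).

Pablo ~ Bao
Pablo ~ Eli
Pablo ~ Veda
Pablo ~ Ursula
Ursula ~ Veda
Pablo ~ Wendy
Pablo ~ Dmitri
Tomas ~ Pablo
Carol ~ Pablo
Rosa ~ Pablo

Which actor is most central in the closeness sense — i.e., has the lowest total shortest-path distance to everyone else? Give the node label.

Pablo

Farness (sum of distances to all others) for each node — Bao:17, Carol:17, Dmitri:17, Eli:17, Pablo:9, Rosa:17, Tomas:17, Ursula:16, Veda:16, Wendy:17.
The smallest farness is 9, for Pablo, so Pablo has the highest closeness.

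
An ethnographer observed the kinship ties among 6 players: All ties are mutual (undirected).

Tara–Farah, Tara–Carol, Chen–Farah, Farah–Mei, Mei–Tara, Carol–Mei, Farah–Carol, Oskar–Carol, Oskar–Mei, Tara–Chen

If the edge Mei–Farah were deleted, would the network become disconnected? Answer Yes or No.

Even without that edge, Mei still reaches Farah via Mei – Carol – Farah, so the network stays connected. Not a bridge.

No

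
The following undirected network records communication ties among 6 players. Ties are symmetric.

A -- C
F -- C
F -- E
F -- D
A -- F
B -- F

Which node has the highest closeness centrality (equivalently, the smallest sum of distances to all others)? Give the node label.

Farness (sum of distances to all others) for each node — A:8, B:9, C:8, D:9, E:9, F:5.
The smallest farness is 5, for F, so F has the highest closeness.

F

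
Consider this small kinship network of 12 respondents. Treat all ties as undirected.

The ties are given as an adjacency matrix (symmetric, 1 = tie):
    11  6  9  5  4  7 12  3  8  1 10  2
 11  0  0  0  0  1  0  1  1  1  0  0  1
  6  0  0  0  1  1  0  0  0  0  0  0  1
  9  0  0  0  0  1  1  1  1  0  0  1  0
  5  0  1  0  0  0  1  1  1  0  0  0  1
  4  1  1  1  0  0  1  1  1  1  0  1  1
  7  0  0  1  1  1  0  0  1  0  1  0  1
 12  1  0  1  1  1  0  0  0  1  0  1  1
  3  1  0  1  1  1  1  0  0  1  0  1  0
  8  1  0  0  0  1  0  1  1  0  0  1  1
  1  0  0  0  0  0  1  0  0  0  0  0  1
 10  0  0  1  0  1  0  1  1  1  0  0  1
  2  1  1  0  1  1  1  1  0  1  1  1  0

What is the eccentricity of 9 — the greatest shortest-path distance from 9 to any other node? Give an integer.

2

Distances from 9: 1:2, 2:2, 3:1, 4:1, 5:2, 6:2, 7:1, 8:2, 10:1, 11:2, 12:1.
The largest is 2 (to 11, 6, 8, 2, 5, and 1), so the eccentricity of 9 is 2.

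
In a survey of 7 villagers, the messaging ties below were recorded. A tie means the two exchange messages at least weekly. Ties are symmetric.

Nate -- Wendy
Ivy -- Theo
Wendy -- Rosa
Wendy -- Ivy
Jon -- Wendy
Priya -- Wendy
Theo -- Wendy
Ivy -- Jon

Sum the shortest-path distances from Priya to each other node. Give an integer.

Distances from Priya: Ivy:2, Jon:2, Nate:2, Rosa:2, Theo:2, Wendy:1.
Sum = 2 + 2 + 2 + 2 + 2 + 1 = 11.

11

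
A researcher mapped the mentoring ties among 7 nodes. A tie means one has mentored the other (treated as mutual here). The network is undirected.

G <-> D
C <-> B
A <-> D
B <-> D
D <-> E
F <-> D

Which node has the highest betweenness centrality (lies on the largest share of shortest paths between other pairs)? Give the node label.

D

Unnormalized betweenness of each node: A:0, B:5, C:0, D:14, E:0, F:0, G:0.
D has the largest value, 14, making it the main broker — the node through which the most shortest paths run.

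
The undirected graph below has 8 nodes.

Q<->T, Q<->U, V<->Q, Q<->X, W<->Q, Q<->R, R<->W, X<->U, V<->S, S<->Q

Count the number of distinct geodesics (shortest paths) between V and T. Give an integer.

1

The shortest distance is 2, and the only length-2 path is V–Q–T. So there is exactly 1 shortest path.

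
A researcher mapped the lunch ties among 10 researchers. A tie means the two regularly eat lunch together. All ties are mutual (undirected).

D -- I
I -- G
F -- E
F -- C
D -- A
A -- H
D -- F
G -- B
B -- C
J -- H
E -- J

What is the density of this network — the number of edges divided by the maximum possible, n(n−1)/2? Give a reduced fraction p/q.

11/45

There are 11 edges and 10 nodes, so the maximum possible is C(10,2) = 45.
Density = 11/45.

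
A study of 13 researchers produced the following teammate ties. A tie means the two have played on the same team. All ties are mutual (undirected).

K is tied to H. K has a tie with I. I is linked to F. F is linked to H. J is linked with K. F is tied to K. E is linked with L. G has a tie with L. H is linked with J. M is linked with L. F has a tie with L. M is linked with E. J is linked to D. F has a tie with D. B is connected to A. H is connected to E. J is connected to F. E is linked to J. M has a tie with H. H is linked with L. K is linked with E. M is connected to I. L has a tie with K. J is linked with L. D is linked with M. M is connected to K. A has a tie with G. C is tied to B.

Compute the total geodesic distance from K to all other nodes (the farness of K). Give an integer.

23

Distances from K: A:3, B:4, C:5, D:2, E:1, F:1, G:2, H:1, I:1, J:1, L:1, M:1.
Sum = 3 + 4 + 5 + 2 + 1 + 1 + 2 + 1 + 1 + 1 + 1 + 1 = 23.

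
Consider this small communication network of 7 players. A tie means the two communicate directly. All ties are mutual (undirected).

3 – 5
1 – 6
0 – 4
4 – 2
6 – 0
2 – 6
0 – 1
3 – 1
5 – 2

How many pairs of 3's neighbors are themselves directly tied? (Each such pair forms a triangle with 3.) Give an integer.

3's neighbors are 1 and 5, but none of them are tied to each other, so no triangle contains 3.

0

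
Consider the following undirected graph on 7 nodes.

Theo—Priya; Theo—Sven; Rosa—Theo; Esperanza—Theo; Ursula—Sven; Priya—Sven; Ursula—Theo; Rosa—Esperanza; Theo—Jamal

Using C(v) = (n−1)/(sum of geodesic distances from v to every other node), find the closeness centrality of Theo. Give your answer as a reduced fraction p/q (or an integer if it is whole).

Distances from Theo: Esperanza:1, Jamal:1, Priya:1, Rosa:1, Sven:1, Ursula:1. Sum = 6.
n = 7, so closeness = 6/6 = 1.

1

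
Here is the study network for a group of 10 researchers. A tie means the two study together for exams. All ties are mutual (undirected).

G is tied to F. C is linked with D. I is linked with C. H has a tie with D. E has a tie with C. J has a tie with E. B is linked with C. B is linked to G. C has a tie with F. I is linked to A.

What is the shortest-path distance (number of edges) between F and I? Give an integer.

2

One shortest route is F – C – I, which uses 2 edges, and F and I are not directly tied, so nothing shorter exists. So d(F,I) = 2.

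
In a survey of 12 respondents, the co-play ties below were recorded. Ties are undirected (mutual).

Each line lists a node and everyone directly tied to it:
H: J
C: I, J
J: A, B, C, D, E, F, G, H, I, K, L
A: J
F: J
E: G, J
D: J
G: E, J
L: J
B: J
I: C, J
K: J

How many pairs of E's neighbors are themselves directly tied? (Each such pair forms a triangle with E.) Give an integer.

E's neighbors: G and J.
Neighbor pairs that are themselves tied: E–G–J. Each forms one triangle with E, for 1 in total.

1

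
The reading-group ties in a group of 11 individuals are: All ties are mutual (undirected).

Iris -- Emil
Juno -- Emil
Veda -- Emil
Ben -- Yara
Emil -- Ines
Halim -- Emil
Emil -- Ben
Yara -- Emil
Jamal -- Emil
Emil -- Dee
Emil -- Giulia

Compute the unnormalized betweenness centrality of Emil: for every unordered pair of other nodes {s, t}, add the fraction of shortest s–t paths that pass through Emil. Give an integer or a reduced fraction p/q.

44

Pairs whose geodesics pass through Emil — Ben–Jamal: 1; Ben–Halim: 1; Ben–Ines: 1; Ben–Juno: 1; Ben–Dee: 1; Ben–Giulia: 1; Ben–Iris: 1; Ben–Veda: 1; Yara–Jamal: 1; Yara–Halim: 1; Yara–Ines: 1; Yara–Juno: 1; Yara–Dee: 1; Yara–Giulia: 1 … (+30 more pairs).
All other pairs contribute 0.
Summing the contributions gives betweenness(Emil) = 44.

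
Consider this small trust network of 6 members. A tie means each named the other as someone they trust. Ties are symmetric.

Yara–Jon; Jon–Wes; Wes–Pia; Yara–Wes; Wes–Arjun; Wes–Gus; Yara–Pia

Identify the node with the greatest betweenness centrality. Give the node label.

Unnormalized betweenness of each node: Arjun:0, Gus:0, Jon:0, Pia:0, Wes:15/2, Yara:1/2.
Wes has the largest value, 15/2, making it the main broker — the node through which the most shortest paths run.

Wes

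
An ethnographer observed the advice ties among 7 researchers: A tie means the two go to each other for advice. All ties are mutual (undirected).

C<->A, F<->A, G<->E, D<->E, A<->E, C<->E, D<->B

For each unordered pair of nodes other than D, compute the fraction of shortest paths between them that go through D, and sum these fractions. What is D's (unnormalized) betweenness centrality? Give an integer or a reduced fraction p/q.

5

Pairs whose geodesics pass through D — B–F: 1; B–E: 1; B–A: 1; B–G: 1; B–C: 1.
All other pairs contribute 0.
Summing the contributions gives betweenness(D) = 5.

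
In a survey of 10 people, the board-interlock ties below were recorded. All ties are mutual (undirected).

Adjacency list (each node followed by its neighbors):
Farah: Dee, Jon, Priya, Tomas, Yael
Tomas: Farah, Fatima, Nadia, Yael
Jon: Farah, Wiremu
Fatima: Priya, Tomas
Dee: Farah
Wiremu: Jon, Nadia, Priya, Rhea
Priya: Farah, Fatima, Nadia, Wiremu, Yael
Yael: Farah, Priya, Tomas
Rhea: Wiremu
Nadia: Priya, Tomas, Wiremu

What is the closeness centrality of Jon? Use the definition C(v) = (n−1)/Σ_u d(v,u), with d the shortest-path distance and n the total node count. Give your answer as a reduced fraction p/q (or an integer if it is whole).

9/17

Distances from Jon: Dee:2, Farah:1, Fatima:3, Nadia:2, Priya:2, Rhea:2, Tomas:2, Wiremu:1, Yael:2. Sum = 17.
n = 10, so closeness = 9/17.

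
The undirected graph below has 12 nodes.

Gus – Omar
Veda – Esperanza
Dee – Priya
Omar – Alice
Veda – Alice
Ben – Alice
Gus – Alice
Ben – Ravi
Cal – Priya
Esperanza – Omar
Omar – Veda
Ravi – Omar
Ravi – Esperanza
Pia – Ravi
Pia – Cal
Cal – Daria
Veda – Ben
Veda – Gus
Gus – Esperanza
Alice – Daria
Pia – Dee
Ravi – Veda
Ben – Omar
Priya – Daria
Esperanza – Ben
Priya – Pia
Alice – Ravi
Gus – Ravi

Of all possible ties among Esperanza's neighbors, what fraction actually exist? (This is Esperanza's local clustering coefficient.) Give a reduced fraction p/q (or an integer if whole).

Esperanza's neighbors: Ben, Gus, Omar, Ravi, and Veda (k = 5).
Possible neighbor pairs: C(5,2) = 10. Edges among them: Ben–Omar, Ben–Ravi, Ben–Veda, Gus–Omar, Gus–Ravi, Gus–Veda, Omar–Ravi, Omar–Veda, Ravi–Veda → e = 9.
Clustering(Esperanza) = 9/10.

9/10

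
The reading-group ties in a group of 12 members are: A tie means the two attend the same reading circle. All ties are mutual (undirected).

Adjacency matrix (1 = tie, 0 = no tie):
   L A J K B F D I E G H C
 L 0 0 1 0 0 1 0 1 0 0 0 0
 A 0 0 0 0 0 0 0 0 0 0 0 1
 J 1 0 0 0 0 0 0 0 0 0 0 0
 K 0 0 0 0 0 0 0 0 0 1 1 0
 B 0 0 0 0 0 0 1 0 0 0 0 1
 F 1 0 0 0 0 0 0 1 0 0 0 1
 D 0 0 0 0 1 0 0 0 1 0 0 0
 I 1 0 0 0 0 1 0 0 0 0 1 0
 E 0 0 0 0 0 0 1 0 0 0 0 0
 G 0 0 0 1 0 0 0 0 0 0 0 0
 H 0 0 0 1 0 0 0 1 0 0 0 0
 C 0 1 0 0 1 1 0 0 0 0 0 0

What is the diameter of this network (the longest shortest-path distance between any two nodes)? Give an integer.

Eccentricity of each node (its greatest distance to any other): A:6, B:6, C:5, D:7, E:8, F:4, G:8, H:6, I:5, J:6, K:7, L:5.
The maximum eccentricity is 8, realized for instance by the pair E–G via E – D – B – C – F – I – H – K – G. So the diameter is 8.

8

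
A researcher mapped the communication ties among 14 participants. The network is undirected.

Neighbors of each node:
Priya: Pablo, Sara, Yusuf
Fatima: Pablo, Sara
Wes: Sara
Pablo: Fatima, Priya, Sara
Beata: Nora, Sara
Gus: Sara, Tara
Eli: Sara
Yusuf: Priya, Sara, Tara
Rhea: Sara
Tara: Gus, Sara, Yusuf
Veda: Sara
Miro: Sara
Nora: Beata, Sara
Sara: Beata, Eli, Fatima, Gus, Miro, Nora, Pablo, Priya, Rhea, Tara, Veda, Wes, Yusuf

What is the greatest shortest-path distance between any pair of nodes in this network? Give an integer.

2

Eccentricity of each node (its greatest distance to any other): Beata:2, Eli:2, Fatima:2, Gus:2, Miro:2, Nora:2, Pablo:2, Priya:2, Rhea:2, Sara:1, Tara:2, Veda:2, Wes:2, Yusuf:2.
The maximum eccentricity is 2, realized for instance by the pair Miro–Yusuf via Miro – Sara – Yusuf. So the diameter is 2.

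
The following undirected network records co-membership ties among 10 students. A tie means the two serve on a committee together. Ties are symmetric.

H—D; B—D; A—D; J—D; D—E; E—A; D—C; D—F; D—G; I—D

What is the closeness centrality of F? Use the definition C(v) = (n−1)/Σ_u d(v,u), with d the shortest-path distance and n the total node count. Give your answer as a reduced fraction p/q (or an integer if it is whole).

9/17

Distances from F: A:2, B:2, C:2, D:1, E:2, G:2, H:2, I:2, J:2. Sum = 17.
n = 10, so closeness = 9/17.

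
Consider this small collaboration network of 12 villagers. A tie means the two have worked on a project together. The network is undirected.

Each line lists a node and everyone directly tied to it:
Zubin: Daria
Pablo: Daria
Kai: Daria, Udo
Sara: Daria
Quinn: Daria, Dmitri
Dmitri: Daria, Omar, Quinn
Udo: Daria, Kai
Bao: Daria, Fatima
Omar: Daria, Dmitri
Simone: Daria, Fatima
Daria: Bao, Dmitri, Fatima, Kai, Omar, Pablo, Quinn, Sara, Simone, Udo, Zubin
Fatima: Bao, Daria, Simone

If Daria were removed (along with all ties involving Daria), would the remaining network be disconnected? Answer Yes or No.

Removing Daria leaves {Kai and Udo} with no path to {Bao, Fatima, and Simone}, so the network splits into 6 components. Daria is a cut vertex.

Yes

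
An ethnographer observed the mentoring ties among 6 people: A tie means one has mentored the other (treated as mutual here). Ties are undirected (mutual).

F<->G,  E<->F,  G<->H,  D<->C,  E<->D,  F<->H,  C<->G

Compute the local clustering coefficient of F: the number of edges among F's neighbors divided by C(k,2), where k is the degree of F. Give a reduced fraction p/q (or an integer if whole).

F's neighbors: E, G, and H (k = 3).
Possible neighbor pairs: C(3,2) = 3. Edges among them: G–H → e = 1.
Clustering(F) = 1/3.

1/3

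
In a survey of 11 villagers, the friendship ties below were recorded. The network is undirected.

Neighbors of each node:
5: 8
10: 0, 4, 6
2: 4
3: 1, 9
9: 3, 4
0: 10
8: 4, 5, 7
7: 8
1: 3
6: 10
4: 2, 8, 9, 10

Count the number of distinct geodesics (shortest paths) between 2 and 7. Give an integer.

The shortest distance is 3, and the only length-3 path is 2–4–8–7. So there is exactly 1 shortest path.

1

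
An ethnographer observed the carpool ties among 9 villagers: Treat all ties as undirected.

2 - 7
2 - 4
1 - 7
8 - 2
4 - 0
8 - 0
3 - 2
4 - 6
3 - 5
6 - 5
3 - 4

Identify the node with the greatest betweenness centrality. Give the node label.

Unnormalized betweenness of each node: 0:1, 1:0, 2:15, 3:5, 4:9, 5:1/2, 6:1, 7:7, 8:3/2.
2 has the largest value, 15, making it the main broker — the node through which the most shortest paths run.

2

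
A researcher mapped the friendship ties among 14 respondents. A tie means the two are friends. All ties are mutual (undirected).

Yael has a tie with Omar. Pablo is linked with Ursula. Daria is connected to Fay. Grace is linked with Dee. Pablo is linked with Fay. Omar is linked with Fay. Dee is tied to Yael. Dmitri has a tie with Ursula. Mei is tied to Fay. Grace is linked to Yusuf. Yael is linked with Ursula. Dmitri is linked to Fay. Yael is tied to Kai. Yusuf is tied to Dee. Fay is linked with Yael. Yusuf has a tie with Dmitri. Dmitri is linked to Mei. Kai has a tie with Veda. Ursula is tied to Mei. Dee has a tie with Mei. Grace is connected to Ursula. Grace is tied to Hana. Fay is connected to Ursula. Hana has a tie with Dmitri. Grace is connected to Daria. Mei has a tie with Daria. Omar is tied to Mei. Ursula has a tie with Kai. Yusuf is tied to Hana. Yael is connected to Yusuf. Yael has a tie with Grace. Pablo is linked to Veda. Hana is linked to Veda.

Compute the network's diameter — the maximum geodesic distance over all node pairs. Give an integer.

Eccentricity of each node (its greatest distance to any other): Daria:3, Dee:3, Dmitri:2, Fay:2, Grace:2, Hana:3, Kai:3, Mei:3, Omar:3, Pablo:3, Ursula:2, Veda:3, Yael:2, Yusuf:3.
The maximum eccentricity is 3, realized for instance by the pair Mei–Veda via Mei – Dmitri – Hana – Veda. So the diameter is 3.

3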